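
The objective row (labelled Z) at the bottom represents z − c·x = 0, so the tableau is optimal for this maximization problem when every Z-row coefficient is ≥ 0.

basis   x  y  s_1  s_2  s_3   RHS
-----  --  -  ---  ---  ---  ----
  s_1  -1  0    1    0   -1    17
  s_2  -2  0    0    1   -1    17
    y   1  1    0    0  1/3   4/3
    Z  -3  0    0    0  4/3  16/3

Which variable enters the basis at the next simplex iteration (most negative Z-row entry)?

x

Negative Z-row entries: x: -3.
The most negative is -3 in column x, so x enters.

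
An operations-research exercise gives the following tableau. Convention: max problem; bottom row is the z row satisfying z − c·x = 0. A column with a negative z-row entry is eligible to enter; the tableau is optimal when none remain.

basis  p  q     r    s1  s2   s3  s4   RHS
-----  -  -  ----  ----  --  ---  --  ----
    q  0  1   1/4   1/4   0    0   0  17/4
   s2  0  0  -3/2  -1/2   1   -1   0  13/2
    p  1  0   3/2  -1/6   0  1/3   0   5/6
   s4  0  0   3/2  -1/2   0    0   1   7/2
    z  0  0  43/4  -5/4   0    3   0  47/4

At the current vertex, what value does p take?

5/6

p is basic (row 3); its value is the RHS of that row, 5/6.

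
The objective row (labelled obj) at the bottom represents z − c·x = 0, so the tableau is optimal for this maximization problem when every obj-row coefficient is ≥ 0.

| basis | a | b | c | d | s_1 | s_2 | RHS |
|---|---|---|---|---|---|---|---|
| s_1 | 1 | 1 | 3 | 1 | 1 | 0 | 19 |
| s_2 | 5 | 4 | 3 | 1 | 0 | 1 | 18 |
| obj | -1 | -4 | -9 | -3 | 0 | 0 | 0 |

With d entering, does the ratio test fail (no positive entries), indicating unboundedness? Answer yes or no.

Column d has positive entries in row(s) 1, 2, so the ratio test bounds it — not unbounded.

no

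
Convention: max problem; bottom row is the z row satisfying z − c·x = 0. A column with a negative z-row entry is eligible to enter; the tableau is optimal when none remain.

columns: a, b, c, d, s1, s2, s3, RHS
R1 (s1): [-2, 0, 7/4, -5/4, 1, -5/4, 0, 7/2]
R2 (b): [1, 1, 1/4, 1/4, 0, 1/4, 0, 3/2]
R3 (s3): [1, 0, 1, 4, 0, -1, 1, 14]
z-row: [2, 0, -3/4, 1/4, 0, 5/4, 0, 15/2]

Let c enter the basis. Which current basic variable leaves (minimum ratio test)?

s1

Column c entries and ratios — s1: (7/2)/(7/4) = 2; b: (3/2)/(1/4) = 6; s3: 14/1 = 14.
Smallest ratio is 2 in the row of s1, so s1 leaves.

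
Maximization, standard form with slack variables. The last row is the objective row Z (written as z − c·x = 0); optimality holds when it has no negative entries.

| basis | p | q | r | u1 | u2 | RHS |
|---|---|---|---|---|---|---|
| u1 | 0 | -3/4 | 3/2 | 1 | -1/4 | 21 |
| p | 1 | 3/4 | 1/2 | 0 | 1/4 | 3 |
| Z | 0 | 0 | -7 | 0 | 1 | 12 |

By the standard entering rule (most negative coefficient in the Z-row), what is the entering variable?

Negative Z-row entries: r: -7.
The most negative is -7 in column r, so r enters.

r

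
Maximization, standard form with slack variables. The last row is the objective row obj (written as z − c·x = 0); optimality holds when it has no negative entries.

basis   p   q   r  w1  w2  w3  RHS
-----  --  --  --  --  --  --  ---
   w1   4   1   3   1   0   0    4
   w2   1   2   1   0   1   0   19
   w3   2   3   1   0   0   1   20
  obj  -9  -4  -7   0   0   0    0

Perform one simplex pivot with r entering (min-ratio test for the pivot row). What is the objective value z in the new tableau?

Ratio test on column r — row 1: 4/3 = 4/3; row 2: 19/1 = 19; row 3: 20/1 = 20. Minimum is 4/3 at row 1 (w1 leaves); pivot element 3.
Pivot on row 1; the obj-row RHS becomes 0 − (-7)·(4/3) = 28/3.

28/3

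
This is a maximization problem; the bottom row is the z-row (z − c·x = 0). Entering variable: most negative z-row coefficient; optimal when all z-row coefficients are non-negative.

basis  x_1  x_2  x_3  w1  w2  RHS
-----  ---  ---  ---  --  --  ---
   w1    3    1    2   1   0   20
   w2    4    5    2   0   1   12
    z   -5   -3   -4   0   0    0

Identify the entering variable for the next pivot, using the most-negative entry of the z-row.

Negative z-row entries: x_1: -5, x_2: -3, x_3: -4.
The most negative is -5 in column x_1, so x_1 enters.

x_1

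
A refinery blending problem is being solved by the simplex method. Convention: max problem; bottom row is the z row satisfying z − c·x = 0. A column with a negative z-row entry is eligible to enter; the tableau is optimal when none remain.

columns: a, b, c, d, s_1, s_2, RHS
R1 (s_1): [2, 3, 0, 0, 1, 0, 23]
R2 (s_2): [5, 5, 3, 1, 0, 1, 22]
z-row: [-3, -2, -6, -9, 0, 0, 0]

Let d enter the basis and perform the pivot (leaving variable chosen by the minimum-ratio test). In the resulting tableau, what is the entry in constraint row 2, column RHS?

Ratio test on column d — row 1: entry 0 ≤ 0; row 2: 22/1 = 22. Minimum is 22 at row 2 (s_2 leaves); pivot element 1.
Divide row 2 by 1; eliminate column d from the other rows.
In the new row 2, the RHS entry is the old entry divided by the pivot: 22/1 = 22.

22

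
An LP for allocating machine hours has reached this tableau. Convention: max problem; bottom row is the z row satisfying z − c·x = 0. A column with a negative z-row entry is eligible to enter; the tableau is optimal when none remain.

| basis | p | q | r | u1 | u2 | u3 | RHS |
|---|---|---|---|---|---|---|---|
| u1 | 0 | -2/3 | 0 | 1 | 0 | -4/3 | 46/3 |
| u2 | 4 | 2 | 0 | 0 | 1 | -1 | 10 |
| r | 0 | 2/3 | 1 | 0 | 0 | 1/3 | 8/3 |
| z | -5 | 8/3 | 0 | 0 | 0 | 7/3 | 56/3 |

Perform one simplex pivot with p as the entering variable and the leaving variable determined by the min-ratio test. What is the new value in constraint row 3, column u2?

Ratio test on column p — row 1: entry 0 ≤ 0; row 2: 10/4 = 5/2; row 3: entry 0 ≤ 0. Minimum is 5/2 at row 2 (u2 leaves); pivot element 4.
Divide row 2 by 4; eliminate column p from the other rows.
Row 3 update in column u2: 0 − 0·(1/4) = 0.

0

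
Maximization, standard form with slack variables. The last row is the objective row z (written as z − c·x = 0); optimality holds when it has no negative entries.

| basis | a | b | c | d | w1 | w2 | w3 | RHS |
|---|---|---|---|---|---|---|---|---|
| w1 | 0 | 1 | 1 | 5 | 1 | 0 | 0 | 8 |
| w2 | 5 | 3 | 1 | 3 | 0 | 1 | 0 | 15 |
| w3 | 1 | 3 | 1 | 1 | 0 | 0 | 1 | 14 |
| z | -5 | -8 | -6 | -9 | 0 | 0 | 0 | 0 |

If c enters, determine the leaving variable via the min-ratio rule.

Column c entries and ratios — w1: 8/1 = 8; w2: 15/1 = 15; w3: 14/1 = 14.
Smallest ratio is 8 in the row of w1, so w1 leaves.

w1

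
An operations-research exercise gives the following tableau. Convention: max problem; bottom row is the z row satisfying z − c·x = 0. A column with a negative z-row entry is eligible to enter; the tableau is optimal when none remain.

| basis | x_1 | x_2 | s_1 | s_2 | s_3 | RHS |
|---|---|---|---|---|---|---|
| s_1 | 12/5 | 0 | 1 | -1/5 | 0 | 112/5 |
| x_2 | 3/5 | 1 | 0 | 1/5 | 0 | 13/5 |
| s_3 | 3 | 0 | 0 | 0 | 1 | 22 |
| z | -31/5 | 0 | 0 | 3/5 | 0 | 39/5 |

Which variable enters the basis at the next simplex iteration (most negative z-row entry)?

x_1

Negative z-row entries: x_1: -31/5.
The most negative is -31/5 in column x_1, so x_1 enters.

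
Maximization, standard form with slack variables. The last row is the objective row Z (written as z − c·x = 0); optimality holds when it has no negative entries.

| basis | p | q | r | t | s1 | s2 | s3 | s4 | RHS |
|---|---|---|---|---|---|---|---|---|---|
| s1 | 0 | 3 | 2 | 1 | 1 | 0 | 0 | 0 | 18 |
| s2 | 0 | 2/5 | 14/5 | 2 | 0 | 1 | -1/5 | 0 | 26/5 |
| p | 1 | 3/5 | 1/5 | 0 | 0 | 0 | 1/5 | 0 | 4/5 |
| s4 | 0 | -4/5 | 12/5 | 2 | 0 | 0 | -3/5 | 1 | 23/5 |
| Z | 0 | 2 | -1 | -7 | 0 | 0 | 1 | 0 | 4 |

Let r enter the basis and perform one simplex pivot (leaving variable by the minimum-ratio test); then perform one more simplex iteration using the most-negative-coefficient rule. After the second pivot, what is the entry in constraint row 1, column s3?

-1/2

Ratio test on column r — row 1: 18/2 = 9; row 2: (26/5)/(14/5) = 13/7; row 3: (4/5)/(1/5) = 4; row 4: (23/5)/(12/5) = 23/12. Minimum is 13/7 at row 2 (s2 leaves); pivot element 14/5.
Divide row 2 by 14/5; eliminate column r from the other rows.
Second iteration: most negative Z-row entry is -44/7 in column t, so t enters.
Ratio test on column t — row 1: entry -3/7 ≤ 0; row 2: (13/7)/(5/7) = 13/5; row 3: entry -1/7 ≤ 0; row 4: (1/7)/(2/7) = 1/2. Minimum is 1/2 at row 4 (s4 leaves); pivot element 2/7.
Divide row 4 by 2/7; eliminate column t from the other rows.
After both pivots, the entry at constraint row 1, column s3 is -1/2.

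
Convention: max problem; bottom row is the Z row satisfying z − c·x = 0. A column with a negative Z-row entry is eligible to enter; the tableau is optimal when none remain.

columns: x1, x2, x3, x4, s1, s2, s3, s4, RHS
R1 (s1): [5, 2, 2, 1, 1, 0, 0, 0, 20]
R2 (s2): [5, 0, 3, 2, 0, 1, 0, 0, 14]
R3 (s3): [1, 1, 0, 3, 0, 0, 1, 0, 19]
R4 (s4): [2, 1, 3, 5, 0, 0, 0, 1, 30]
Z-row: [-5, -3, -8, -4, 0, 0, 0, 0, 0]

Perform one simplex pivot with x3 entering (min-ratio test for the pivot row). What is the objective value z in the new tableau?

Ratio test on column x3 — row 1: 20/2 = 10; row 2: 14/3 = 14/3; row 3: entry 0 ≤ 0; row 4: 30/3 = 10. Minimum is 14/3 at row 2 (s2 leaves); pivot element 3.
Pivot on row 2; the Z-row RHS becomes 0 − (-8)·(14/3) = 112/3.

112/3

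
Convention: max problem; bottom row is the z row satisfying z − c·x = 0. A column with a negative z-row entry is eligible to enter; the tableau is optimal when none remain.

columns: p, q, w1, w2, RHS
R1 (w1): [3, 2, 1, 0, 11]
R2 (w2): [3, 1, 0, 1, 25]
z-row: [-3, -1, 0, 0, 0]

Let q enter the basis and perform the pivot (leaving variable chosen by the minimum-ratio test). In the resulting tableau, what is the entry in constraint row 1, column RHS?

Ratio test on column q — row 1: 11/2 = 11/2; row 2: 25/1 = 25. Minimum is 11/2 at row 1 (w1 leaves); pivot element 2.
Divide row 1 by 2; eliminate column q from the other rows.
In the new row 1, the RHS entry is the old entry divided by the pivot: 11/2 = 11/2.

11/2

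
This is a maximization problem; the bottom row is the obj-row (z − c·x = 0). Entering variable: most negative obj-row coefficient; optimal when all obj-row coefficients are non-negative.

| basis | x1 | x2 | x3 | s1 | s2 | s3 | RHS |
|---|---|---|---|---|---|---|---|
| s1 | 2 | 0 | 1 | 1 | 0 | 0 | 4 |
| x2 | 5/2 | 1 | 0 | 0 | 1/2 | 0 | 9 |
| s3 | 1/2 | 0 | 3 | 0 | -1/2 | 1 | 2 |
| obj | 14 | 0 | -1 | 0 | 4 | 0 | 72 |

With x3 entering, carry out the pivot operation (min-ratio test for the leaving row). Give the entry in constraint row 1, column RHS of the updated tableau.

Ratio test on column x3 — row 1: 4/1 = 4; row 2: entry 0 ≤ 0; row 3: 2/3 = 2/3. Minimum is 2/3 at row 3 (s3 leaves); pivot element 3.
Divide row 3 by 3; eliminate column x3 from the other rows.
Row 1 update in column RHS: 4 − 1·(2/3) = 10/3.

10/3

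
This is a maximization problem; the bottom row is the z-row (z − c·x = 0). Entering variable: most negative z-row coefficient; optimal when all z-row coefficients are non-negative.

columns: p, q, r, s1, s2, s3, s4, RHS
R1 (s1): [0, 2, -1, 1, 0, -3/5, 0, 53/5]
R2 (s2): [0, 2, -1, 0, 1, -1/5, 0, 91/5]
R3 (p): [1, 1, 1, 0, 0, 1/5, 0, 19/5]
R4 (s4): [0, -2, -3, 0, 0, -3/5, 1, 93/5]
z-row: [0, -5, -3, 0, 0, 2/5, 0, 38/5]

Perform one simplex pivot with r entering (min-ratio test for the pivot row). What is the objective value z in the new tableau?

19

Ratio test on column r — row 1: entry -1 ≤ 0; row 2: entry -1 ≤ 0; row 3: (19/5)/1 = 19/5; row 4: entry -3 ≤ 0. Minimum is 19/5 at row 3 (p leaves); pivot element 1.
Pivot on row 3; the z-row RHS becomes 38/5 − (-3)·(19/5) = 19.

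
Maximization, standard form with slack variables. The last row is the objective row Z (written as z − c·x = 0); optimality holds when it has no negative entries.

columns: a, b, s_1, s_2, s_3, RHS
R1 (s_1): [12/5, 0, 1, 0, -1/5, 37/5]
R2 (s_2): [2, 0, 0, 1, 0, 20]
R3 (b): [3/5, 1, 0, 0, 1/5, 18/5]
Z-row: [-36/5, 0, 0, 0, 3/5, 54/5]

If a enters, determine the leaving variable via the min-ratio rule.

s_1

Column a entries and ratios — s_1: (37/5)/(12/5) = 37/12; s_2: 20/2 = 10; b: (18/5)/(3/5) = 6.
Smallest ratio is 37/12 in the row of s_1, so s_1 leaves.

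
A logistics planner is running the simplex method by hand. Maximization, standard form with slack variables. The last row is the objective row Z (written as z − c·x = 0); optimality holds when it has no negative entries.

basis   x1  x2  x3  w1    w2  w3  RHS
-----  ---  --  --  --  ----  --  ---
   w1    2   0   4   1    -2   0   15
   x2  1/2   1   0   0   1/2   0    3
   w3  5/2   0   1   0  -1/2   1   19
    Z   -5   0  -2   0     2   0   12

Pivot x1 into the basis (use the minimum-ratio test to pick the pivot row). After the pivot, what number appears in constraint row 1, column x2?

-4

Ratio test on column x1 — row 1: 15/2 = 15/2; row 2: 3/(1/2) = 6; row 3: 19/(5/2) = 38/5. Minimum is 6 at row 2 (x2 leaves); pivot element 1/2.
Divide row 2 by 1/2; eliminate column x1 from the other rows.
Row 1 update in column x2: 0 − 2·2 = -4.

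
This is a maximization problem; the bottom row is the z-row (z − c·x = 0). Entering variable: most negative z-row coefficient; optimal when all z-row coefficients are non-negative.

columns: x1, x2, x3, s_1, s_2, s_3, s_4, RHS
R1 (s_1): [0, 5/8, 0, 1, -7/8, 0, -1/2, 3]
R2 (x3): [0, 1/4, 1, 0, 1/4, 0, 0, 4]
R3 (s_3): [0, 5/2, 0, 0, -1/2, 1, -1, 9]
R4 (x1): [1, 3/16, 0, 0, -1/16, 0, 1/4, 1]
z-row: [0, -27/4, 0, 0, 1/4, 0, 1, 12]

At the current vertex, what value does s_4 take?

0

s_4 is not in the basis, so in the current basic feasible solution s_4 = 0.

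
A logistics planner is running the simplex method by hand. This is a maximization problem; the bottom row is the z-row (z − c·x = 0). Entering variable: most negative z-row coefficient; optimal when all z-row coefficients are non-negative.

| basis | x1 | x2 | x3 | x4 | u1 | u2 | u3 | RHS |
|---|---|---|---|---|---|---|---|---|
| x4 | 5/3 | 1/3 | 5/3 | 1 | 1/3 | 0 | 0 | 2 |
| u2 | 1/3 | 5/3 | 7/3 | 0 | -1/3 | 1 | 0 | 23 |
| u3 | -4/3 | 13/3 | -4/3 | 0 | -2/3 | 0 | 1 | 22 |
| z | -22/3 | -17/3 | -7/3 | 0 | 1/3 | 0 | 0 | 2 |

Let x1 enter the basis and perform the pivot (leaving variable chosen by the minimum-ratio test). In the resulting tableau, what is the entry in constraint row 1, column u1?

1/5

Ratio test on column x1 — row 1: 2/(5/3) = 6/5; row 2: 23/(1/3) = 69; row 3: entry -4/3 ≤ 0. Minimum is 6/5 at row 1 (x4 leaves); pivot element 5/3.
Divide row 1 by 5/3; eliminate column x1 from the other rows.
In the new row 1, the u1 entry is the old entry divided by the pivot: (1/3)/(5/3) = 1/5.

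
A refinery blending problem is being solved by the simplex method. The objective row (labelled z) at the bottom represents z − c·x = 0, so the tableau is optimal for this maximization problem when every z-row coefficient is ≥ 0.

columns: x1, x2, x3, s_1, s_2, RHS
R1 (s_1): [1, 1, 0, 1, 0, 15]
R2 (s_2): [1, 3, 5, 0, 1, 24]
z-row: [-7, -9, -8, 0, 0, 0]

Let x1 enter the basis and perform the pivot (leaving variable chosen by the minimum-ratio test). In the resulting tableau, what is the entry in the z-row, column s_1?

7

Ratio test on column x1 — row 1: 15/1 = 15; row 2: 24/1 = 24. Minimum is 15 at row 1 (s_1 leaves); pivot element 1.
Divide row 1 by 1; eliminate column x1 from the other rows.
z-row update in column s_1: 0 − (-7)·1 = 7.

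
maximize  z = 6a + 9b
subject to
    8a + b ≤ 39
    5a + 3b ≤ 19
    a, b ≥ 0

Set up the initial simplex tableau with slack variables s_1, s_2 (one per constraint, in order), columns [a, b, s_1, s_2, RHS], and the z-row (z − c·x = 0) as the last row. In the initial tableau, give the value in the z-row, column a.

The z-row carries the negated objective coefficients: the a entry is -6.

-6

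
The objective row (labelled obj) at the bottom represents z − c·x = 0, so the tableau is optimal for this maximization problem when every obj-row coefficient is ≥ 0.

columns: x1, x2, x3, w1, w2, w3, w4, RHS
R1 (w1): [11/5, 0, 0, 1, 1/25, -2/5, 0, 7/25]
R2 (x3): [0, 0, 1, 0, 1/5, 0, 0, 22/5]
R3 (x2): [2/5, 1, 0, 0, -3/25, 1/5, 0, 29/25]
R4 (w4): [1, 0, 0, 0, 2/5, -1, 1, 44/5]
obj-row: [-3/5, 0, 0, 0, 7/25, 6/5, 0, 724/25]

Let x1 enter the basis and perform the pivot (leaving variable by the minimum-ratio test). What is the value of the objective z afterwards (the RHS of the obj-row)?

Ratio test on column x1 — row 1: (7/25)/(11/5) = 7/55; row 2: entry 0 ≤ 0; row 3: (29/25)/(2/5) = 29/10; row 4: (44/5)/1 = 44/5. Minimum is 7/55 at row 1 (w1 leaves); pivot element 11/5.
Pivot on row 1; the obj-row RHS becomes 724/25 − (-3/5)·(7/55) = 1597/55.

1597/55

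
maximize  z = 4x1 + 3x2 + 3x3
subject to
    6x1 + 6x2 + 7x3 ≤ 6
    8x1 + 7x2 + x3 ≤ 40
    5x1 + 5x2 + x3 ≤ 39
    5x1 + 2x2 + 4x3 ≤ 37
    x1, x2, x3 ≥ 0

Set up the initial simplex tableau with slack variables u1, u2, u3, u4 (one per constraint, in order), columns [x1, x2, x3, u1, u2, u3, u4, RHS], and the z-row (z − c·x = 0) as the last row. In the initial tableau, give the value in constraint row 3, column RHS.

The RHS of constraint 3 is b_3 = 39.

39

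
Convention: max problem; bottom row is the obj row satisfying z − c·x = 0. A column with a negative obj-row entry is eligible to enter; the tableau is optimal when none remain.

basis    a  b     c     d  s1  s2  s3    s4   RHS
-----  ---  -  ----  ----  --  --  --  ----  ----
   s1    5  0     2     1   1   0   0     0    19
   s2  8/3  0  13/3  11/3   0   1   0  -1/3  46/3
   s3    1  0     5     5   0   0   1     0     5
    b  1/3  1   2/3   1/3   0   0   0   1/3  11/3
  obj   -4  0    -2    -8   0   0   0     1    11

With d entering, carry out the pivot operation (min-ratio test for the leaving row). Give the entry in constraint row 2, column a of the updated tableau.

29/15

Ratio test on column d — row 1: 19/1 = 19; row 2: (46/3)/(11/3) = 46/11; row 3: 5/5 = 1; row 4: (11/3)/(1/3) = 11. Minimum is 1 at row 3 (s3 leaves); pivot element 5.
Divide row 3 by 5; eliminate column d from the other rows.
Row 2 update in column a: 8/3 − (11/3)·(1/5) = 29/15.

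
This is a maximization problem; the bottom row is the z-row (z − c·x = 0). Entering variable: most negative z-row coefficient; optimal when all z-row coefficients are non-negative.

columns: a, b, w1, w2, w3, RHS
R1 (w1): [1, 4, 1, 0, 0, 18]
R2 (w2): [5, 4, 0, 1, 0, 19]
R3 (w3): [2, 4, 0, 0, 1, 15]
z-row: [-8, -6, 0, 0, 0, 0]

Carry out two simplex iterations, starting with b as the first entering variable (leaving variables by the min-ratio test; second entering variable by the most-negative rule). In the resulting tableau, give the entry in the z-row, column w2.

Ratio test on column b — row 1: 18/4 = 9/2; row 2: 19/4 = 19/4; row 3: 15/4 = 15/4. Minimum is 15/4 at row 3 (w3 leaves); pivot element 4.
Divide row 3 by 4; eliminate column b from the other rows.
Second iteration: most negative z-row entry is -5 in column a, so a enters.
Ratio test on column a — row 1: entry -1 ≤ 0; row 2: 4/3 = 4/3; row 3: (15/4)/(1/2) = 15/2. Minimum is 4/3 at row 2 (w2 leaves); pivot element 3.
Divide row 2 by 3; eliminate column a from the other rows.
After both pivots, the entry at the z-row, column w2 is 5/3.

5/3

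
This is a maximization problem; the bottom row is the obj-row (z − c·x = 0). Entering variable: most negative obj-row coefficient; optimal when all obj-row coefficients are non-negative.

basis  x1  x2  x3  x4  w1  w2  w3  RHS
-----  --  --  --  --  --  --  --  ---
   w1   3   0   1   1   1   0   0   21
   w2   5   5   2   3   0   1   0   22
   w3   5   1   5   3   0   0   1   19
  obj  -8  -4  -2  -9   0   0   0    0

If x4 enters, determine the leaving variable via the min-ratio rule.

w3

Column x4 entries and ratios — w1: 21/1 = 21; w2: 22/3 = 22/3; w3: 19/3 = 19/3.
Smallest ratio is 19/3 in the row of w3, so w3 leaves.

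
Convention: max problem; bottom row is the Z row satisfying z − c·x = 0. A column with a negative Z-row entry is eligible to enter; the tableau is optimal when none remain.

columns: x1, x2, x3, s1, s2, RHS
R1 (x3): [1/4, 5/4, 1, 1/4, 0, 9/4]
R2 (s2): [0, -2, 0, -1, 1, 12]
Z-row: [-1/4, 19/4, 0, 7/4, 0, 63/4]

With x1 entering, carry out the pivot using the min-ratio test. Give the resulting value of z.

18

Ratio test on column x1 — row 1: (9/4)/(1/4) = 9; row 2: entry 0 ≤ 0. Minimum is 9 at row 1 (x3 leaves); pivot element 1/4.
Pivot on row 1; the Z-row RHS becomes 63/4 − (-1/4)·9 = 18.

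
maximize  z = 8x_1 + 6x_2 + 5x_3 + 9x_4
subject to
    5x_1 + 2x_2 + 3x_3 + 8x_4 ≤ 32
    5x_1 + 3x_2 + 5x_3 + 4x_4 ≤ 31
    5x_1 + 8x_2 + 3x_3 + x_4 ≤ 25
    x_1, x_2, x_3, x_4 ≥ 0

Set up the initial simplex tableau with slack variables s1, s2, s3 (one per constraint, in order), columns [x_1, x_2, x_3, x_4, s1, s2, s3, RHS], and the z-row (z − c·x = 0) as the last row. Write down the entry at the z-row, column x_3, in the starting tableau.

The z-row carries the negated objective coefficients: the x_3 entry is -5.

-5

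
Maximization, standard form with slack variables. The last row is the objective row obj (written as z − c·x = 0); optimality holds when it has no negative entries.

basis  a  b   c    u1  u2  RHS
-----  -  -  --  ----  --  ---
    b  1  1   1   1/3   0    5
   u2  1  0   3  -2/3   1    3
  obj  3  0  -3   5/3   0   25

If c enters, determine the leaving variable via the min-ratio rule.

Column c entries and ratios — b: 5/1 = 5; u2: 3/3 = 1.
Smallest ratio is 1 in the row of u2, so u2 leaves.

u2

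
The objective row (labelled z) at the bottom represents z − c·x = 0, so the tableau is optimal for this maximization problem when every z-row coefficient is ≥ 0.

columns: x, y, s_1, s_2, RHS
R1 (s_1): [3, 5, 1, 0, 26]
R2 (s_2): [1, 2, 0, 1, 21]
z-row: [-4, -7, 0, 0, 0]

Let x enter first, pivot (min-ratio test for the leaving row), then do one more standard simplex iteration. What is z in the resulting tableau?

182/5

Ratio test on column x — row 1: 26/3 = 26/3; row 2: 21/1 = 21. Minimum is 26/3 at row 1 (s_1 leaves); pivot element 3.
Pivot on row 1; the z-row RHS becomes 0 − (-4)·(26/3) = 104/3.
Next entering variable (most negative z-row entry -1/3): y.
Ratio test on column y — row 1: (26/3)/(5/3) = 26/5; row 2: (37/3)/(1/3) = 37. Minimum is 26/5 at row 1 (x leaves); pivot element 5/3.
After the second pivot the z-row RHS is 104/3 − (-1/3)·(26/5) = 182/5.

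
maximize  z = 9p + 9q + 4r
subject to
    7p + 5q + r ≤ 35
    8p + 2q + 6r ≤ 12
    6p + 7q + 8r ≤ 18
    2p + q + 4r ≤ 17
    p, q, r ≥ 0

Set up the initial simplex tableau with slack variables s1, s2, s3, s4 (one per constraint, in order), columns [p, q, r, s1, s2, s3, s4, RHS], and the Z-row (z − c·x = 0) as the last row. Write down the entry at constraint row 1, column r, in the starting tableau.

Constraint 1 has coefficient 1 on r.

1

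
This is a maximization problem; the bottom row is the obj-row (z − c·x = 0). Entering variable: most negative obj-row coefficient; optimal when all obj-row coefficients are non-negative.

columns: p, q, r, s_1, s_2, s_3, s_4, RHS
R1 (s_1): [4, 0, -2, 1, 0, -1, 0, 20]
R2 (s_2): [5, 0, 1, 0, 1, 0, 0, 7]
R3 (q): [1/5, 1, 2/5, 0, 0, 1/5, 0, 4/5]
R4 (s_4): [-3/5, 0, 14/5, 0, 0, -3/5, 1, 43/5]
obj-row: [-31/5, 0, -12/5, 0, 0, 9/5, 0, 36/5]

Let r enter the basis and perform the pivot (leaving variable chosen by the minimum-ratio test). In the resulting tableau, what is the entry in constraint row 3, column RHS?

2

Ratio test on column r — row 1: entry -2 ≤ 0; row 2: 7/1 = 7; row 3: (4/5)/(2/5) = 2; row 4: (43/5)/(14/5) = 43/14. Minimum is 2 at row 3 (q leaves); pivot element 2/5.
Divide row 3 by 2/5; eliminate column r from the other rows.
In the new row 3, the RHS entry is the old entry divided by the pivot: (4/5)/(2/5) = 2.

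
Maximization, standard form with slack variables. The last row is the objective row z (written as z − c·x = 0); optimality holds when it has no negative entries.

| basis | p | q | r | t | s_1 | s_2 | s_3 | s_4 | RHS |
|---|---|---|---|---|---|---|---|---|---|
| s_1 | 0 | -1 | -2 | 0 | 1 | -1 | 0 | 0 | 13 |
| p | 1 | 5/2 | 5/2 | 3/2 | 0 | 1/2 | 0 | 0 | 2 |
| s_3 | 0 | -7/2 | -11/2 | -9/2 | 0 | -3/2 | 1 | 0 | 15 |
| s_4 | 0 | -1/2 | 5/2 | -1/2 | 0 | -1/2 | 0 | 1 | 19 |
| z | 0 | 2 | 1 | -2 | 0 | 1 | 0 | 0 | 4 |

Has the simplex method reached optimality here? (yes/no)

no

The z-row has a negative entry -2 in column t, so it is not optimal.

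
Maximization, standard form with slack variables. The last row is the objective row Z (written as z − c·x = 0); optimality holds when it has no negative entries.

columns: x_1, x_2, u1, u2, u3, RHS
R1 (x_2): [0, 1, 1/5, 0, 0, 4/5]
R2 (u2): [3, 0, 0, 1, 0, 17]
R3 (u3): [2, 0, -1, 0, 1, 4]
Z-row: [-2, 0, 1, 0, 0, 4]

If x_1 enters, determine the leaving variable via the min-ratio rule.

Column x_1 entries and ratios — x_2: 0 ≤ 0, skip; u2: 17/3 = 17/3; u3: 4/2 = 2.
Smallest ratio is 2 in the row of u3, so u3 leaves.

u3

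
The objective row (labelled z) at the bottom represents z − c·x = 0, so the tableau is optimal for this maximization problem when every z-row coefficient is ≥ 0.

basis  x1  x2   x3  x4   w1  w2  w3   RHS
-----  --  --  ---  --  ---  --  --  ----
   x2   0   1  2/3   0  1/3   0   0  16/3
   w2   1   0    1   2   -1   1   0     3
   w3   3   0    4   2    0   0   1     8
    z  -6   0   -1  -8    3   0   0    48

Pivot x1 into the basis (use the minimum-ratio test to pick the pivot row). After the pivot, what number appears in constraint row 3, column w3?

1/3

Ratio test on column x1 — row 1: entry 0 ≤ 0; row 2: 3/1 = 3; row 3: 8/3 = 8/3. Minimum is 8/3 at row 3 (w3 leaves); pivot element 3.
Divide row 3 by 3; eliminate column x1 from the other rows.
In the new row 3, the w3 entry is the old entry divided by the pivot: 1/3 = 1/3.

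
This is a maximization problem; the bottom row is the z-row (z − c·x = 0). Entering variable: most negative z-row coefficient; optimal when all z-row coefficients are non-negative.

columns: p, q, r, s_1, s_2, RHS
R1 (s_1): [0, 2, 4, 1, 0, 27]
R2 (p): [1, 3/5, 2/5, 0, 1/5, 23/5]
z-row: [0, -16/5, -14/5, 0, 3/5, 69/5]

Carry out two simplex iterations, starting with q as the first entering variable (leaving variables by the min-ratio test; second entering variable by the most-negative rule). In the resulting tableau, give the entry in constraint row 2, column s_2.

Ratio test on column q — row 1: 27/2 = 27/2; row 2: (23/5)/(3/5) = 23/3. Minimum is 23/3 at row 2 (p leaves); pivot element 3/5.
Divide row 2 by 3/5; eliminate column q from the other rows.
Second iteration: most negative z-row entry is -2/3 in column r, so r enters.
Ratio test on column r — row 1: (35/3)/(8/3) = 35/8; row 2: (23/3)/(2/3) = 23/2. Minimum is 35/8 at row 1 (s_1 leaves); pivot element 8/3.
Divide row 1 by 8/3; eliminate column r from the other rows.
After both pivots, the entry at constraint row 2, column s_2 is 1/2.

1/2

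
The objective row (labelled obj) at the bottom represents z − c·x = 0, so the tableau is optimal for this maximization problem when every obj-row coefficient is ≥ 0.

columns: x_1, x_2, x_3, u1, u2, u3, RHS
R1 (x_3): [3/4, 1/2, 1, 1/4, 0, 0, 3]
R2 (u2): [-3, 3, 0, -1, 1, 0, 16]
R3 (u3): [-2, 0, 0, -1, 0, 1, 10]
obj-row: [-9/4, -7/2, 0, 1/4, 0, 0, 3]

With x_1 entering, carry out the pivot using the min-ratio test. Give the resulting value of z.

12

Ratio test on column x_1 — row 1: 3/(3/4) = 4; row 2: entry -3 ≤ 0; row 3: entry -2 ≤ 0. Minimum is 4 at row 1 (x_3 leaves); pivot element 3/4.
Pivot on row 1; the obj-row RHS becomes 3 − (-9/4)·4 = 12.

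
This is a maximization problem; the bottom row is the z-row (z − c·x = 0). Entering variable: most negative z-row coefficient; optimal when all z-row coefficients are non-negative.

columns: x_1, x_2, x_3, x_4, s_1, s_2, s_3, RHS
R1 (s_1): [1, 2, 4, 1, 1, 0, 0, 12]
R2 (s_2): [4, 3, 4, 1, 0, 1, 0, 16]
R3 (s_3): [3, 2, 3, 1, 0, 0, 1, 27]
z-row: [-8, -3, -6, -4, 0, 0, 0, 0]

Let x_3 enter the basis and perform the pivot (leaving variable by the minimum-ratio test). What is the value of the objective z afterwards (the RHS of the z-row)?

18

Ratio test on column x_3 — row 1: 12/4 = 3; row 2: 16/4 = 4; row 3: 27/3 = 9. Minimum is 3 at row 1 (s_1 leaves); pivot element 4.
Pivot on row 1; the z-row RHS becomes 0 − (-6)·3 = 18.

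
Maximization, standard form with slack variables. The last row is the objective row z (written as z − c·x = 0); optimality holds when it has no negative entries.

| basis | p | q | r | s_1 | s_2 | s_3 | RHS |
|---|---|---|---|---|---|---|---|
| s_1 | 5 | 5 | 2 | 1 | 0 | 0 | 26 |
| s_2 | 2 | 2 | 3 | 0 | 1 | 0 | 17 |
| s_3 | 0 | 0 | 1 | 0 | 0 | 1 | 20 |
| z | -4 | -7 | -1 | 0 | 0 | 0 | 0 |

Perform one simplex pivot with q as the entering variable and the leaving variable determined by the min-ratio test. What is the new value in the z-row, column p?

3

Ratio test on column q — row 1: 26/5 = 26/5; row 2: 17/2 = 17/2; row 3: entry 0 ≤ 0. Minimum is 26/5 at row 1 (s_1 leaves); pivot element 5.
Divide row 1 by 5; eliminate column q from the other rows.
z-row update in column p: -4 − (-7)·1 = 3.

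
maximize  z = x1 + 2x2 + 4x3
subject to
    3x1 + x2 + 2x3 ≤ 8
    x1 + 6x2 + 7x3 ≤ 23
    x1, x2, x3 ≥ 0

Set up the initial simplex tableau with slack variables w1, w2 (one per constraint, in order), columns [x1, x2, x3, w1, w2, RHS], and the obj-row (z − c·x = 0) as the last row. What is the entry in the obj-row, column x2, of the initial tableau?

-2

The obj-row carries the negated objective coefficients: the x2 entry is -2.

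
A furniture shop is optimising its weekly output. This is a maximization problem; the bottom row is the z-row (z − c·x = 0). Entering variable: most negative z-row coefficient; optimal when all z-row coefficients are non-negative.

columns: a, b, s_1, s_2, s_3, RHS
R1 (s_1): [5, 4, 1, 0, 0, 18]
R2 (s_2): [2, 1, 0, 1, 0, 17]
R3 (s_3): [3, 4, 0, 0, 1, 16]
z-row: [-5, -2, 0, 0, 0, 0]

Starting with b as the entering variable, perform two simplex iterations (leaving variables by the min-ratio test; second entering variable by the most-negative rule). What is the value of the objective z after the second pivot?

23/2

Ratio test on column b — row 1: 18/4 = 9/2; row 2: 17/1 = 17; row 3: 16/4 = 4. Minimum is 4 at row 3 (s_3 leaves); pivot element 4.
Pivot on row 3; the z-row RHS becomes 0 − (-2)·4 = 8.
Next entering variable (most negative z-row entry -7/2): a.
Ratio test on column a — row 1: 2/2 = 1; row 2: 13/(5/4) = 52/5; row 3: 4/(3/4) = 16/3. Minimum is 1 at row 1 (s_1 leaves); pivot element 2.
After the second pivot the z-row RHS is 8 − (-7/2)·1 = 23/2.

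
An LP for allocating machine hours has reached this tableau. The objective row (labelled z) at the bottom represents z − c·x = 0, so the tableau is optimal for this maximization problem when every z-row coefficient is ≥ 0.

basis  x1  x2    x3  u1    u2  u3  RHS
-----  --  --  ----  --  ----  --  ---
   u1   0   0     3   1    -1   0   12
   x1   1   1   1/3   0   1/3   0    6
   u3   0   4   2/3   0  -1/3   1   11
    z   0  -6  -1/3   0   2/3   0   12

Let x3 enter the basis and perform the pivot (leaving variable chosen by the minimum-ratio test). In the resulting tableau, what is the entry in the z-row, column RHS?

40/3

Ratio test on column x3 — row 1: 12/3 = 4; row 2: 6/(1/3) = 18; row 3: 11/(2/3) = 33/2. Minimum is 4 at row 1 (u1 leaves); pivot element 3.
Divide row 1 by 3; eliminate column x3 from the other rows.
z-row update in column RHS: 12 − (-1/3)·4 = 40/3.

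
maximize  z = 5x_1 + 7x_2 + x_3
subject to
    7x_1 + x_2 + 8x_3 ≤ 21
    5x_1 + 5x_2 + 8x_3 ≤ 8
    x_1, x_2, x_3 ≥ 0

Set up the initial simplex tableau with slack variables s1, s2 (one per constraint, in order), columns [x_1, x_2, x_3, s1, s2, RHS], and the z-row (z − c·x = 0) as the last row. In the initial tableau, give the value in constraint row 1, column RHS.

21

The RHS of constraint 1 is b_1 = 21.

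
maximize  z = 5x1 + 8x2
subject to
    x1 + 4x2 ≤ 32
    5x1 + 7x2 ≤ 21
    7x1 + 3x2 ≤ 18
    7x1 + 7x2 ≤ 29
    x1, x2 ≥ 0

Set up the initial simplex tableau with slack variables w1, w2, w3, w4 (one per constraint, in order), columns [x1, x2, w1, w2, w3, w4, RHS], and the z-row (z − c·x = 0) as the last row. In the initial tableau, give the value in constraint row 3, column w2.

Slack w2 belongs to constraint 2; its column is the unit vector e_2, so the entry in row 3 is 0.

0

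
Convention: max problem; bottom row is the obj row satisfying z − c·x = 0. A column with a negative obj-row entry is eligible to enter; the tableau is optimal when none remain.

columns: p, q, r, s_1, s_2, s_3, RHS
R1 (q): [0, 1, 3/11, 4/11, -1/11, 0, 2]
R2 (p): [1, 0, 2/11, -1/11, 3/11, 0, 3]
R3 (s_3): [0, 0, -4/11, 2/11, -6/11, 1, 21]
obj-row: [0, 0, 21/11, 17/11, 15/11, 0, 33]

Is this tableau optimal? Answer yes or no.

Every obj-row coefficient is ≥ 0, so the tableau is optimal.

yes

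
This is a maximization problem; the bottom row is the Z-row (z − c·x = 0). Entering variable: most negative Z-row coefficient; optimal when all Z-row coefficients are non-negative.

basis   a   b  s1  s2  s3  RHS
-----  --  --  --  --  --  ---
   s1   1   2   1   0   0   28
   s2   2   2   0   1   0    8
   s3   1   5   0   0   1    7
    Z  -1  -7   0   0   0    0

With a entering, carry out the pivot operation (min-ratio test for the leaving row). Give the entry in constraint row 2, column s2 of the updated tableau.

Ratio test on column a — row 1: 28/1 = 28; row 2: 8/2 = 4; row 3: 7/1 = 7. Minimum is 4 at row 2 (s2 leaves); pivot element 2.
Divide row 2 by 2; eliminate column a from the other rows.
In the new row 2, the s2 entry is the old entry divided by the pivot: 1/2 = 1/2.

1/2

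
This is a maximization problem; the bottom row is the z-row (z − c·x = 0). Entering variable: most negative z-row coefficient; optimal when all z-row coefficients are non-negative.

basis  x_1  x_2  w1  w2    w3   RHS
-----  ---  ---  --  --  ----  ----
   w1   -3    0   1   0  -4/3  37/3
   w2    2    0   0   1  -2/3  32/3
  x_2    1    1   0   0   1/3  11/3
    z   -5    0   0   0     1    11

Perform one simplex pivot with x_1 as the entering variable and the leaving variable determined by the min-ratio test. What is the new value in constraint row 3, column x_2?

Ratio test on column x_1 — row 1: entry -3 ≤ 0; row 2: (32/3)/2 = 16/3; row 3: (11/3)/1 = 11/3. Minimum is 11/3 at row 3 (x_2 leaves); pivot element 1.
Divide row 3 by 1; eliminate column x_1 from the other rows.
In the new row 3, the x_2 entry is the old entry divided by the pivot: 1/1 = 1.

1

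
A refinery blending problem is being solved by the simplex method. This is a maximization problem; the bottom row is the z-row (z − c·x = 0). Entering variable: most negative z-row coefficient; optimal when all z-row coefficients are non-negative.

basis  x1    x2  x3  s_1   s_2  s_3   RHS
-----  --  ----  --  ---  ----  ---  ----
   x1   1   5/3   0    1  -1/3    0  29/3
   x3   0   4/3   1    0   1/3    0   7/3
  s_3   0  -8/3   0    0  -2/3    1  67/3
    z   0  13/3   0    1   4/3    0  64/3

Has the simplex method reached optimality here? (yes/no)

Every z-row coefficient is ≥ 0, so the tableau is optimal.

yes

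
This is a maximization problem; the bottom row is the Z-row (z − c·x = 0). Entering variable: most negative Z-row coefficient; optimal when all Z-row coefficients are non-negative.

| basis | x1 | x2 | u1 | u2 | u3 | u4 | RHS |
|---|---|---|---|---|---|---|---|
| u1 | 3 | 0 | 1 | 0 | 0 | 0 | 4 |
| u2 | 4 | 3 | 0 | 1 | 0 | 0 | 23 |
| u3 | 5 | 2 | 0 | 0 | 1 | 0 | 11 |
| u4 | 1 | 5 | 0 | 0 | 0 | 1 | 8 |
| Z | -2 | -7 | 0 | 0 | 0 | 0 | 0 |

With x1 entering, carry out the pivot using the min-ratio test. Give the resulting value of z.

8/3

Ratio test on column x1 — row 1: 4/3 = 4/3; row 2: 23/4 = 23/4; row 3: 11/5 = 11/5; row 4: 8/1 = 8. Minimum is 4/3 at row 1 (u1 leaves); pivot element 3.
Pivot on row 1; the Z-row RHS becomes 0 − (-2)·(4/3) = 8/3.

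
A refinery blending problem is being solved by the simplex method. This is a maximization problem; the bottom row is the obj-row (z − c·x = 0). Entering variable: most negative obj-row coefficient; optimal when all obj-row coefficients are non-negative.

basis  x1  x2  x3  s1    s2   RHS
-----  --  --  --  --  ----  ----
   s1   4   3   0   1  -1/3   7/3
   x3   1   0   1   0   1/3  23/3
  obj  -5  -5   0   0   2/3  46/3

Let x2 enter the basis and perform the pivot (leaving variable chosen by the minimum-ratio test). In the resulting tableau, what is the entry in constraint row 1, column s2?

Ratio test on column x2 — row 1: (7/3)/3 = 7/9; row 2: entry 0 ≤ 0. Minimum is 7/9 at row 1 (s1 leaves); pivot element 3.
Divide row 1 by 3; eliminate column x2 from the other rows.
In the new row 1, the s2 entry is the old entry divided by the pivot: (-1/3)/3 = -1/9.

-1/9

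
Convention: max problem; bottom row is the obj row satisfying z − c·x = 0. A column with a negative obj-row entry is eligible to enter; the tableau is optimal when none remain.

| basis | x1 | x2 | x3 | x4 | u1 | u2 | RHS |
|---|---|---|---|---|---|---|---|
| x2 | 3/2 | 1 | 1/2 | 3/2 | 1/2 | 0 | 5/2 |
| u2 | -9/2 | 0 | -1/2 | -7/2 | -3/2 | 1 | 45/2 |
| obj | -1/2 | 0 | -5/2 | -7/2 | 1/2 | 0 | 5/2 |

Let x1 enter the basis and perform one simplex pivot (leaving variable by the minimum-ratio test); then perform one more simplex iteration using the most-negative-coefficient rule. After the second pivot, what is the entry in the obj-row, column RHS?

Ratio test on column x1 — row 1: (5/2)/(3/2) = 5/3; row 2: entry -9/2 ≤ 0. Minimum is 5/3 at row 1 (x2 leaves); pivot element 3/2.
Divide row 1 by 3/2; eliminate column x1 from the other rows.
Second iteration: most negative obj-row entry is -3 in column x4, so x4 enters.
Ratio test on column x4 — row 1: (5/3)/1 = 5/3; row 2: 30/1 = 30. Minimum is 5/3 at row 1 (x1 leaves); pivot element 1.
Divide row 1 by 1; eliminate column x4 from the other rows.
After both pivots, the entry at the obj-row, column RHS is 25/3.

25/3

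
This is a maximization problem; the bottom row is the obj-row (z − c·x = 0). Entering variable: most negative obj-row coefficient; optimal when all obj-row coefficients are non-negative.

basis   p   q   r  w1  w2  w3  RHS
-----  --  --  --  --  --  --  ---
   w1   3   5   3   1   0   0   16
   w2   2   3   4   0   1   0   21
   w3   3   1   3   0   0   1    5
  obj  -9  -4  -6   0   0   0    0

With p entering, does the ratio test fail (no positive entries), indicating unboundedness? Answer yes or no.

Column p has positive entries in row(s) 1, 2, 3, so the ratio test bounds it — not unbounded.

no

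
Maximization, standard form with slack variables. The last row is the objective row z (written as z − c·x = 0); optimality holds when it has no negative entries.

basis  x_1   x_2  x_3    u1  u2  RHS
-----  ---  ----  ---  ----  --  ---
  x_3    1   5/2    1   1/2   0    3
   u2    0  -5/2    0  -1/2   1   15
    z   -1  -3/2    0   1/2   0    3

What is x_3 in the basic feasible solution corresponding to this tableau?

3

x_3 is basic (row 1); its value is the RHS of that row, 3.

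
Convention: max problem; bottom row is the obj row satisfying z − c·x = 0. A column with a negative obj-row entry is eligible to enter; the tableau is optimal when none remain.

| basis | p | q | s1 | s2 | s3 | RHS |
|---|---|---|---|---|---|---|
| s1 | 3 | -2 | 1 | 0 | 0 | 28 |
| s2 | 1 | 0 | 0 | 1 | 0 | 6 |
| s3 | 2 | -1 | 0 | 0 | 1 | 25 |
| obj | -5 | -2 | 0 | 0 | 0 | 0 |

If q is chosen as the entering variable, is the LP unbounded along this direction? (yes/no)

Every constraint-row entry in column q is ≤ 0, so increasing q is unbounded.

yes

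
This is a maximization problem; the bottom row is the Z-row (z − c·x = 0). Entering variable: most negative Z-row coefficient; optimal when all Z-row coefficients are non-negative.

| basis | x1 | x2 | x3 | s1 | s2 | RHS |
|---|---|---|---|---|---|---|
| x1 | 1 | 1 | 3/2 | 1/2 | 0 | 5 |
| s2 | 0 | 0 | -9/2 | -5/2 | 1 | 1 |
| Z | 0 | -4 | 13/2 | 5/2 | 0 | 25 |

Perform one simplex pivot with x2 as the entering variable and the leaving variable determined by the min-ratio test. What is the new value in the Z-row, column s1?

Ratio test on column x2 — row 1: 5/1 = 5; row 2: entry 0 ≤ 0. Minimum is 5 at row 1 (x1 leaves); pivot element 1.
Divide row 1 by 1; eliminate column x2 from the other rows.
Z-row update in column s1: 5/2 − (-4)·(1/2) = 9/2.

9/2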